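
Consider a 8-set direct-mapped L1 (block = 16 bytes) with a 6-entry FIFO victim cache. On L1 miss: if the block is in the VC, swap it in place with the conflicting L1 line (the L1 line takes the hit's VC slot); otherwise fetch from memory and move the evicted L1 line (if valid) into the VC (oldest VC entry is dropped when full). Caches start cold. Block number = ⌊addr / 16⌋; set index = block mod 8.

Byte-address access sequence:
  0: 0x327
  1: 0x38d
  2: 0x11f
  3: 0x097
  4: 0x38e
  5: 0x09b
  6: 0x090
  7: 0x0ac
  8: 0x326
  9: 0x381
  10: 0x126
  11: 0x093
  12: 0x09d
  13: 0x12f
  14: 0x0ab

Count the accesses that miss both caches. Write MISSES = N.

  [0] addr=0x327 blk=50 s=2: MISS | VC []
  [1] addr=0x38d blk=56 s=0: MISS | VC []
  [2] addr=0x11f blk=17 s=1: MISS | VC []
  [3] addr=0x97 blk=9 s=1: MISS | VC [17]
  [4] addr=0x38e blk=56 s=0: L1-HIT | VC [17]
  [5] addr=0x9b blk=9 s=1: L1-HIT | VC [17]
  [6] addr=0x90 blk=9 s=1: L1-HIT | VC [17]
  [7] addr=0xac blk=10 s=2: MISS | VC [17, 50]
  [8] addr=0x326 blk=50 s=2: VC-HIT | VC [17, 10]
  [9] addr=0x381 blk=56 s=0: L1-HIT | VC [17, 10]
  [10] addr=0x126 blk=18 s=2: MISS | VC [17, 10, 50]
  [11] addr=0x93 blk=9 s=1: L1-HIT | VC [17, 10, 50]
  [12] addr=0x9d blk=9 s=1: L1-HIT | VC [17, 10, 50]
  [13] addr=0x12f blk=18 s=2: L1-HIT | VC [17, 10, 50]
  [14] addr=0xab blk=10 s=2: VC-HIT | VC [17, 18, 50]

MISSES = 6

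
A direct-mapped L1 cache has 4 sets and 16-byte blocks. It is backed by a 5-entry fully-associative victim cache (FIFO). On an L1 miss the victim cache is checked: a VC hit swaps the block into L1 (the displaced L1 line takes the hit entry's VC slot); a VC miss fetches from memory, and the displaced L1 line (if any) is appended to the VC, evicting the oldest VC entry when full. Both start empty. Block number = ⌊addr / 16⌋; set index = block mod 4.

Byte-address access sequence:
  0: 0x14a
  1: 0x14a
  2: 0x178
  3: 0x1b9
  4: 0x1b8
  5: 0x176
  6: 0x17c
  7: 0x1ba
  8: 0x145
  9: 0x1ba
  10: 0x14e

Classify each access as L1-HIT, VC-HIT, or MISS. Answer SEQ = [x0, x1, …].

SEQ = [MISS, L1-HIT, MISS, MISS, L1-HIT, VC-HIT, L1-HIT, VC-HIT, L1-HIT, L1-HIT, L1-HIT]

  [0] addr=0x14a blk=20 s=0: MISS | VC []
  [1] addr=0x14a blk=20 s=0: L1-HIT | VC []
  [2] addr=0x178 blk=23 s=3: MISS | VC []
  [3] addr=0x1b9 blk=27 s=3: MISS | VC [23]
  [4] addr=0x1b8 blk=27 s=3: L1-HIT | VC [23]
  [5] addr=0x176 blk=23 s=3: VC-HIT | VC [27]
  [6] addr=0x17c blk=23 s=3: L1-HIT | VC [27]
  [7] addr=0x1ba blk=27 s=3: VC-HIT | VC [23]
  [8] addr=0x145 blk=20 s=0: L1-HIT | VC [23]
  [9] addr=0x1ba blk=27 s=3: L1-HIT | VC [23]
  [10] addr=0x14e blk=20 s=0: L1-HIT | VC [23]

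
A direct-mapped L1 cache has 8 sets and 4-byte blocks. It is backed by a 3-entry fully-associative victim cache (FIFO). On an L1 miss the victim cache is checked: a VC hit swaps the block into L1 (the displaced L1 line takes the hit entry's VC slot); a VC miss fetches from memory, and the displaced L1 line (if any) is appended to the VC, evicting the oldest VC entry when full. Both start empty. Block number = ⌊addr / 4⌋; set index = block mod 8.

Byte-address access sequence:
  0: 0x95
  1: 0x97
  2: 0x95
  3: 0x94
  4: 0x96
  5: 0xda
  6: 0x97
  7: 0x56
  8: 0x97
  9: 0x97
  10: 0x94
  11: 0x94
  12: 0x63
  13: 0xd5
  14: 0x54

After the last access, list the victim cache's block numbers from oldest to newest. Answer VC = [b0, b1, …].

VC = [53, 37]

#0 0x95→b37/s5 MISS; vc=[]
#1 0x97→b37/s5 L1-HIT; vc=[]
#2 0x95→b37/s5 L1-HIT; vc=[]
#3 0x94→b37/s5 L1-HIT; vc=[]
#4 0x96→b37/s5 L1-HIT; vc=[]
#5 0xda→b54/s6 MISS; vc=[]
#6 0x97→b37/s5 L1-HIT; vc=[]
#7 0x56→b21/s5 MISS; vc=[37]
#8 0x97→b37/s5 VC-HIT; vc=[21]
#9 0x97→b37/s5 L1-HIT; vc=[21]
#10 0x94→b37/s5 L1-HIT; vc=[21]
#11 0x94→b37/s5 L1-HIT; vc=[21]
#12 0x63→b24/s0 MISS; vc=[21]
#13 0xd5→b53/s5 MISS; vc=[21,37]
#14 0x54→b21/s5 VC-HIT; vc=[53,37]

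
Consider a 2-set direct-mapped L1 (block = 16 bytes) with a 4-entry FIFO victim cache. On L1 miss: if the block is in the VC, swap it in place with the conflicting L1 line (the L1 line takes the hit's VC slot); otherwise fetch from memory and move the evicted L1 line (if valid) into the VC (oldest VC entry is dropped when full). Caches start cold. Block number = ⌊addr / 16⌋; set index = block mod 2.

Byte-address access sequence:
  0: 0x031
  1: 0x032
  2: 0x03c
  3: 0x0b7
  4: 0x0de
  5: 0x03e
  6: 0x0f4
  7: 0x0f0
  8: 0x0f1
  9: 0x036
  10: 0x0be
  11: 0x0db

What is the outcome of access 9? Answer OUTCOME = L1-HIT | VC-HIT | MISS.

0: 0x31 (blk 3, set 1) → MISS  vc=[]
1: 0x32 (blk 3, set 1) → L1-HIT  vc=[]
2: 0x3c (blk 3, set 1) → L1-HIT  vc=[]
3: 0xb7 (blk 11, set 1) → MISS  vc=[3]
4: 0xde (blk 13, set 1) → MISS  vc=[3, 11]
5: 0x3e (blk 3, set 1) → VC-HIT  vc=[13, 11]
6: 0xf4 (blk 15, set 1) → MISS  vc=[13, 11, 3]
7: 0xf0 (blk 15, set 1) → L1-HIT  vc=[13, 11, 3]
8: 0xf1 (blk 15, set 1) → L1-HIT  vc=[13, 11, 3]
9: 0x36 (blk 3, set 1) → VC-HIT  vc=[13, 11, 15]
10: 0xbe (blk 11, set 1) → VC-HIT  vc=[13, 3, 15]
11: 0xdb (blk 13, set 1) → VC-HIT  vc=[11, 3, 15]

OUTCOME = VC-HIT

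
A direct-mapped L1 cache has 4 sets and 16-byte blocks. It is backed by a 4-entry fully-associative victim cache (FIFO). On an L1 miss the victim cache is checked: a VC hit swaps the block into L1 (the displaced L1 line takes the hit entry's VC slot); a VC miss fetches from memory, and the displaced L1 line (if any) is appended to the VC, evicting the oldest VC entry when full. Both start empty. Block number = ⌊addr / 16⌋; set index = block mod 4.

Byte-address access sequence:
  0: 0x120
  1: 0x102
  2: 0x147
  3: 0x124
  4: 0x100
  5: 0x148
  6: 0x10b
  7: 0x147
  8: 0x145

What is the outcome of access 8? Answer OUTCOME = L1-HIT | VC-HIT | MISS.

#0 0x120→b18/s2 MISS; vc=[]
#1 0x102→b16/s0 MISS; vc=[]
#2 0x147→b20/s0 MISS; vc=[16]
#3 0x124→b18/s2 L1-HIT; vc=[16]
#4 0x100→b16/s0 VC-HIT; vc=[20]
#5 0x148→b20/s0 VC-HIT; vc=[16]
#6 0x10b→b16/s0 VC-HIT; vc=[20]
#7 0x147→b20/s0 VC-HIT; vc=[16]
#8 0x145→b20/s0 L1-HIT; vc=[16]

OUTCOME = L1-HIT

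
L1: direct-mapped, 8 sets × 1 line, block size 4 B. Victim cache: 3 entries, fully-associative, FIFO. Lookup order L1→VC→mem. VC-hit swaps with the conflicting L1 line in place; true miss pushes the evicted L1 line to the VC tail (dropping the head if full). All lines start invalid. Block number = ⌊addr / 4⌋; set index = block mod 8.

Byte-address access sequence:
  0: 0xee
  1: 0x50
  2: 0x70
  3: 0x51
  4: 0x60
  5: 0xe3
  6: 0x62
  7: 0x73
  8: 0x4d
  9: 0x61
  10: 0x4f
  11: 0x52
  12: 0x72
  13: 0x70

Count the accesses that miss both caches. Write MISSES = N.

  [0] addr=0xee blk=59 s=3: MISS | VC []
  [1] addr=0x50 blk=20 s=4: MISS | VC []
  [2] addr=0x70 blk=28 s=4: MISS | VC [20]
  [3] addr=0x51 blk=20 s=4: VC-HIT | VC [28]
  [4] addr=0x60 blk=24 s=0: MISS | VC [28]
  [5] addr=0xe3 blk=56 s=0: MISS | VC [28, 24]
  [6] addr=0x62 blk=24 s=0: VC-HIT | VC [28, 56]
  [7] addr=0x73 blk=28 s=4: VC-HIT | VC [20, 56]
  [8] addr=0x4d blk=19 s=3: MISS | VC [20, 56, 59]
  [9] addr=0x61 blk=24 s=0: L1-HIT | VC [20, 56, 59]
  [10] addr=0x4f blk=19 s=3: L1-HIT | VC [20, 56, 59]
  [11] addr=0x52 blk=20 s=4: VC-HIT | VC [28, 56, 59]
  [12] addr=0x72 blk=28 s=4: VC-HIT | VC [20, 56, 59]
  [13] addr=0x70 blk=28 s=4: L1-HIT | VC [20, 56, 59]

MISSES = 6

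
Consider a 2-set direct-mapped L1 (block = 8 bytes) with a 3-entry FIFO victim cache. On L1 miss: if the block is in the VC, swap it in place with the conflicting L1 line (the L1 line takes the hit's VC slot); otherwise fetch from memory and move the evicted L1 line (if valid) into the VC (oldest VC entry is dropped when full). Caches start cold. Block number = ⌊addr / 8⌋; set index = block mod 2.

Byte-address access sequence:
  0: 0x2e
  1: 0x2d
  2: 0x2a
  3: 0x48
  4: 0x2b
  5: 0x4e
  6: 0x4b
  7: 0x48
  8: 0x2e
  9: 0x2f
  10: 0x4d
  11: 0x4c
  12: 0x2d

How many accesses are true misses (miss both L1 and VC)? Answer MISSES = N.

  [0] addr=0x2e blk=5 s=1: MISS | VC []
  [1] addr=0x2d blk=5 s=1: L1-HIT | VC []
  [2] addr=0x2a blk=5 s=1: L1-HIT | VC []
  [3] addr=0x48 blk=9 s=1: MISS | VC [5]
  [4] addr=0x2b blk=5 s=1: VC-HIT | VC [9]
  [5] addr=0x4e blk=9 s=1: VC-HIT | VC [5]
  [6] addr=0x4b blk=9 s=1: L1-HIT | VC [5]
  [7] addr=0x48 blk=9 s=1: L1-HIT | VC [5]
  [8] addr=0x2e blk=5 s=1: VC-HIT | VC [9]
  [9] addr=0x2f blk=5 s=1: L1-HIT | VC [9]
  [10] addr=0x4d blk=9 s=1: VC-HIT | VC [5]
  [11] addr=0x4c blk=9 s=1: L1-HIT | VC [5]
  [12] addr=0x2d blk=5 s=1: VC-HIT | VC [9]

MISSES = 2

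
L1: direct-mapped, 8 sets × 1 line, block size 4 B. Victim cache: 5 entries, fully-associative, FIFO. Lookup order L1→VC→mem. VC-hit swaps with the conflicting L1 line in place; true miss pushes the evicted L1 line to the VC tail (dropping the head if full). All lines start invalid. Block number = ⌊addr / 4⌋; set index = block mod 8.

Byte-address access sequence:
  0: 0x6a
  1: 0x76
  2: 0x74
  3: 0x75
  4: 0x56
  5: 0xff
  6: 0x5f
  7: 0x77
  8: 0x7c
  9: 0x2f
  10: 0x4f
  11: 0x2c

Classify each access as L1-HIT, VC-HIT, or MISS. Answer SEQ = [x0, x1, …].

SEQ = [MISS, MISS, L1-HIT, L1-HIT, MISS, MISS, MISS, VC-HIT, MISS, MISS, MISS, VC-HIT]

  [0] addr=0x6a blk=26 s=2: MISS | VC []
  [1] addr=0x76 blk=29 s=5: MISS | VC []
  [2] addr=0x74 blk=29 s=5: L1-HIT | VC []
  [3] addr=0x75 blk=29 s=5: L1-HIT | VC []
  [4] addr=0x56 blk=21 s=5: MISS | VC [29]
  [5] addr=0xff blk=63 s=7: MISS | VC [29]
  [6] addr=0x5f blk=23 s=7: MISS | VC [29, 63]
  [7] addr=0x77 blk=29 s=5: VC-HIT | VC [21, 63]
  [8] addr=0x7c blk=31 s=7: MISS | VC [21, 63, 23]
  [9] addr=0x2f blk=11 s=3: MISS | VC [21, 63, 23]
  [10] addr=0x4f blk=19 s=3: MISS | VC [21, 63, 23, 11]
  [11] addr=0x2c blk=11 s=3: VC-HIT | VC [21, 63, 23, 19]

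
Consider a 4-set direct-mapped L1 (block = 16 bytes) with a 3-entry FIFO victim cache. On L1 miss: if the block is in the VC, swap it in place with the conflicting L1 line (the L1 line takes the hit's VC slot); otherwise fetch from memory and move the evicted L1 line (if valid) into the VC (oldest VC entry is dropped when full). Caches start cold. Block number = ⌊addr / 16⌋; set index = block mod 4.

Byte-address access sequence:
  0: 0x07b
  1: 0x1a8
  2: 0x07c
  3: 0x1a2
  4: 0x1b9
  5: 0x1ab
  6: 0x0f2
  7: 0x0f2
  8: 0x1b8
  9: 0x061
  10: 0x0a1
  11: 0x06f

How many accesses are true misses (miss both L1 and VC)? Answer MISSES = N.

0: 0x7b (blk 7, set 3) → MISS  vc=[]
1: 0x1a8 (blk 26, set 2) → MISS  vc=[]
2: 0x7c (blk 7, set 3) → L1-HIT  vc=[]
3: 0x1a2 (blk 26, set 2) → L1-HIT  vc=[]
4: 0x1b9 (blk 27, set 3) → MISS  vc=[7]
5: 0x1ab (blk 26, set 2) → L1-HIT  vc=[7]
6: 0xf2 (blk 15, set 3) → MISS  vc=[7, 27]
7: 0xf2 (blk 15, set 3) → L1-HIT  vc=[7, 27]
8: 0x1b8 (blk 27, set 3) → VC-HIT  vc=[7, 15]
9: 0x61 (blk 6, set 2) → MISS  vc=[7, 15, 26]
10: 0xa1 (blk 10, set 2) → MISS  vc=[15, 26, 6]
11: 0x6f (blk 6, set 2) → VC-HIT  vc=[15, 26, 10]

MISSES = 6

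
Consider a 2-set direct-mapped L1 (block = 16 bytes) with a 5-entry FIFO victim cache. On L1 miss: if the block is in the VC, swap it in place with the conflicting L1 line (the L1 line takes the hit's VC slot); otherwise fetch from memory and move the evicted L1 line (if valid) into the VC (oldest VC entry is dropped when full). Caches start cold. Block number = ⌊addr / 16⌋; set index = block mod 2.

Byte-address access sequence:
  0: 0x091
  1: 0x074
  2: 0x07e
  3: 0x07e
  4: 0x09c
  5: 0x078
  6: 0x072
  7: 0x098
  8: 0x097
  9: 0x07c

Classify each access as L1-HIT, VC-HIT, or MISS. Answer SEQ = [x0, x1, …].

#0 0x91→b9/s1 MISS; vc=[]
#1 0x74→b7/s1 MISS; vc=[9]
#2 0x7e→b7/s1 L1-HIT; vc=[9]
#3 0x7e→b7/s1 L1-HIT; vc=[9]
#4 0x9c→b9/s1 VC-HIT; vc=[7]
#5 0x78→b7/s1 VC-HIT; vc=[9]
#6 0x72→b7/s1 L1-HIT; vc=[9]
#7 0x98→b9/s1 VC-HIT; vc=[7]
#8 0x97→b9/s1 L1-HIT; vc=[7]
#9 0x7c→b7/s1 VC-HIT; vc=[9]

SEQ = [MISS, MISS, L1-HIT, L1-HIT, VC-HIT, VC-HIT, L1-HIT, VC-HIT, L1-HIT, VC-HIT]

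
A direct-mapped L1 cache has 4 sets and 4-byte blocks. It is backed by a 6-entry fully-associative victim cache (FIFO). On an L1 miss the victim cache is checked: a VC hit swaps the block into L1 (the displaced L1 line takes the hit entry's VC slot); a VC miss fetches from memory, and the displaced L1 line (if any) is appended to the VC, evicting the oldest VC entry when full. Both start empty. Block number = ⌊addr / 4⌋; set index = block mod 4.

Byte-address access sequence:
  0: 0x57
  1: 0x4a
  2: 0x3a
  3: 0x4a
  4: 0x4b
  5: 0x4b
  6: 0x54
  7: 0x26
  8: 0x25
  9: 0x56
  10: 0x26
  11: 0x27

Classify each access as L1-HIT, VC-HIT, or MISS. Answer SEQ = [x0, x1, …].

SEQ = [MISS, MISS, MISS, VC-HIT, L1-HIT, L1-HIT, L1-HIT, MISS, L1-HIT, VC-HIT, VC-HIT, L1-HIT]

#0 0x57→b21/s1 MISS; vc=[]
#1 0x4a→b18/s2 MISS; vc=[]
#2 0x3a→b14/s2 MISS; vc=[18]
#3 0x4a→b18/s2 VC-HIT; vc=[14]
#4 0x4b→b18/s2 L1-HIT; vc=[14]
#5 0x4b→b18/s2 L1-HIT; vc=[14]
#6 0x54→b21/s1 L1-HIT; vc=[14]
#7 0x26→b9/s1 MISS; vc=[14,21]
#8 0x25→b9/s1 L1-HIT; vc=[14,21]
#9 0x56→b21/s1 VC-HIT; vc=[14,9]
#10 0x26→b9/s1 VC-HIT; vc=[14,21]
#11 0x27→b9/s1 L1-HIT; vc=[14,21]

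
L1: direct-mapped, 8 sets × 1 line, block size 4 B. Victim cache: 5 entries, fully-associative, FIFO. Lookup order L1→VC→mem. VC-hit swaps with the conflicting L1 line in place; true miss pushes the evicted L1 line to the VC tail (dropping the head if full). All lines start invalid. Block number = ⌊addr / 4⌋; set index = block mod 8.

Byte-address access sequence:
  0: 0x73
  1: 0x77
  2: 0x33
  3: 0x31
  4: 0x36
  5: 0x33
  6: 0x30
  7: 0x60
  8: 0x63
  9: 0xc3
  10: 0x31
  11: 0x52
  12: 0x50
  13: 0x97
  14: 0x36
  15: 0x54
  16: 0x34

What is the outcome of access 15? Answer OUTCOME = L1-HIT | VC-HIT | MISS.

OUTCOME = MISS

0: 0x73 (blk 28, set 4) → MISS  vc=[]
1: 0x77 (blk 29, set 5) → MISS  vc=[]
2: 0x33 (blk 12, set 4) → MISS  vc=[28]
3: 0x31 (blk 12, set 4) → L1-HIT  vc=[28]
4: 0x36 (blk 13, set 5) → MISS  vc=[28, 29]
5: 0x33 (blk 12, set 4) → L1-HIT  vc=[28, 29]
6: 0x30 (blk 12, set 4) → L1-HIT  vc=[28, 29]
7: 0x60 (blk 24, set 0) → MISS  vc=[28, 29]
8: 0x63 (blk 24, set 0) → L1-HIT  vc=[28, 29]
9: 0xc3 (blk 48, set 0) → MISS  vc=[28, 29, 24]
10: 0x31 (blk 12, set 4) → L1-HIT  vc=[28, 29, 24]
11: 0x52 (blk 20, set 4) → MISS  vc=[28, 29, 24, 12]
12: 0x50 (blk 20, set 4) → L1-HIT  vc=[28, 29, 24, 12]
13: 0x97 (blk 37, set 5) → MISS  vc=[28, 29, 24, 12, 13]
14: 0x36 (blk 13, set 5) → VC-HIT  vc=[28, 29, 24, 12, 37]
15: 0x54 (blk 21, set 5) → MISS  vc=[29, 24, 12, 37, 13]
16: 0x34 (blk 13, set 5) → VC-HIT  vc=[29, 24, 12, 37, 21]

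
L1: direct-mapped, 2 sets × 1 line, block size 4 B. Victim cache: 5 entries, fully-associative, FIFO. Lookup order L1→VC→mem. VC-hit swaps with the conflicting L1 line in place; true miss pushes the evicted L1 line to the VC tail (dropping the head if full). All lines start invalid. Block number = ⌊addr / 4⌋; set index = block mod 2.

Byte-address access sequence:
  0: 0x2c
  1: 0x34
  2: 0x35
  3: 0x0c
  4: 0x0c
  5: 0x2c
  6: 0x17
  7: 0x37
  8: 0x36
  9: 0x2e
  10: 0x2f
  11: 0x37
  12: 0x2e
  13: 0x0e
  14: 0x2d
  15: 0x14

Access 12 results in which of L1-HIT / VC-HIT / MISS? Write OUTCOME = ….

OUTCOME = VC-HIT

0: 0x2c (blk 11, set 1) → MISS  vc=[]
1: 0x34 (blk 13, set 1) → MISS  vc=[11]
2: 0x35 (blk 13, set 1) → L1-HIT  vc=[11]
3: 0xc (blk 3, set 1) → MISS  vc=[11, 13]
4: 0xc (blk 3, set 1) → L1-HIT  vc=[11, 13]
5: 0x2c (blk 11, set 1) → VC-HIT  vc=[3, 13]
6: 0x17 (blk 5, set 1) → MISS  vc=[3, 13, 11]
7: 0x37 (blk 13, set 1) → VC-HIT  vc=[3, 5, 11]
8: 0x36 (blk 13, set 1) → L1-HIT  vc=[3, 5, 11]
9: 0x2e (blk 11, set 1) → VC-HIT  vc=[3, 5, 13]
10: 0x2f (blk 11, set 1) → L1-HIT  vc=[3, 5, 13]
11: 0x37 (blk 13, set 1) → VC-HIT  vc=[3, 5, 11]
12: 0x2e (blk 11, set 1) → VC-HIT  vc=[3, 5, 13]
13: 0xe (blk 3, set 1) → VC-HIT  vc=[11, 5, 13]
14: 0x2d (blk 11, set 1) → VC-HIT  vc=[3, 5, 13]
15: 0x14 (blk 5, set 1) → VC-HIT  vc=[3, 11, 13]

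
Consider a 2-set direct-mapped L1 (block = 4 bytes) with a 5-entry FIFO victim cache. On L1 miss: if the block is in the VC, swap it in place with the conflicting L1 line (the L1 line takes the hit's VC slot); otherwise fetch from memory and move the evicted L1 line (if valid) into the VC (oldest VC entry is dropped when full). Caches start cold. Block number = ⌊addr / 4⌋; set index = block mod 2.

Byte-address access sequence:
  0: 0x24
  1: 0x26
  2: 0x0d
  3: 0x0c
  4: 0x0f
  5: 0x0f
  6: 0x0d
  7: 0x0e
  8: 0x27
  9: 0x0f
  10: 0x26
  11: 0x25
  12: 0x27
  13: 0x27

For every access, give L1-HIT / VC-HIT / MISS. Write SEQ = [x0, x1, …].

#0 0x24→b9/s1 MISS; vc=[]
#1 0x26→b9/s1 L1-HIT; vc=[]
#2 0xd→b3/s1 MISS; vc=[9]
#3 0xc→b3/s1 L1-HIT; vc=[9]
#4 0xf→b3/s1 L1-HIT; vc=[9]
#5 0xf→b3/s1 L1-HIT; vc=[9]
#6 0xd→b3/s1 L1-HIT; vc=[9]
#7 0xe→b3/s1 L1-HIT; vc=[9]
#8 0x27→b9/s1 VC-HIT; vc=[3]
#9 0xf→b3/s1 VC-HIT; vc=[9]
#10 0x26→b9/s1 VC-HIT; vc=[3]
#11 0x25→b9/s1 L1-HIT; vc=[3]
#12 0x27→b9/s1 L1-HIT; vc=[3]
#13 0x27→b9/s1 L1-HIT; vc=[3]

SEQ = [MISS, L1-HIT, MISS, L1-HIT, L1-HIT, L1-HIT, L1-HIT, L1-HIT, VC-HIT, VC-HIT, VC-HIT, L1-HIT, L1-HIT, L1-HIT]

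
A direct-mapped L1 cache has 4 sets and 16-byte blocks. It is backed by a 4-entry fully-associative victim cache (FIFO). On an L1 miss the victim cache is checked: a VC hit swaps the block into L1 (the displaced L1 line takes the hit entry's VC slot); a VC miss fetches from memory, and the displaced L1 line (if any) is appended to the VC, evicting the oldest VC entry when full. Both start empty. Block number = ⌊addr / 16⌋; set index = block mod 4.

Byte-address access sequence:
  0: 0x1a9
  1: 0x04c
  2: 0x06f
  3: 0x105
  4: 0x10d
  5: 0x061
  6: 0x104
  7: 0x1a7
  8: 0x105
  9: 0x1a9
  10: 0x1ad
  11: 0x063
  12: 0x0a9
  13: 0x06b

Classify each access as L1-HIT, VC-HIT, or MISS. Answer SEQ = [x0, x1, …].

#0 0x1a9→b26/s2 MISS; vc=[]
#1 0x4c→b4/s0 MISS; vc=[]
#2 0x6f→b6/s2 MISS; vc=[26]
#3 0x105→b16/s0 MISS; vc=[26,4]
#4 0x10d→b16/s0 L1-HIT; vc=[26,4]
#5 0x61→b6/s2 L1-HIT; vc=[26,4]
#6 0x104→b16/s0 L1-HIT; vc=[26,4]
#7 0x1a7→b26/s2 VC-HIT; vc=[6,4]
#8 0x105→b16/s0 L1-HIT; vc=[6,4]
#9 0x1a9→b26/s2 L1-HIT; vc=[6,4]
#10 0x1ad→b26/s2 L1-HIT; vc=[6,4]
#11 0x63→b6/s2 VC-HIT; vc=[26,4]
#12 0xa9→b10/s2 MISS; vc=[26,4,6]
#13 0x6b→b6/s2 VC-HIT; vc=[26,4,10]

SEQ = [MISS, MISS, MISS, MISS, L1-HIT, L1-HIT, L1-HIT, VC-HIT, L1-HIT, L1-HIT, L1-HIT, VC-HIT, MISS, VC-HIT]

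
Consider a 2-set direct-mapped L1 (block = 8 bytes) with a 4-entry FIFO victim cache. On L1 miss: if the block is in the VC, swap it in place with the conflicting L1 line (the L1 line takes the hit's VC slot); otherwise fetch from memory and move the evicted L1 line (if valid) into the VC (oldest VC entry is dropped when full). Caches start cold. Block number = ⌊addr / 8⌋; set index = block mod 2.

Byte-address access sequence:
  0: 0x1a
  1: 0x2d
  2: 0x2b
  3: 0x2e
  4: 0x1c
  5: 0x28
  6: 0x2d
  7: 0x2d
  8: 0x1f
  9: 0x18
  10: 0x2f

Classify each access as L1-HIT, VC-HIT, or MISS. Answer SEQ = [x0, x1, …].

SEQ = [MISS, MISS, L1-HIT, L1-HIT, VC-HIT, VC-HIT, L1-HIT, L1-HIT, VC-HIT, L1-HIT, VC-HIT]

0: 0x1a (blk 3, set 1) → MISS  vc=[]
1: 0x2d (blk 5, set 1) → MISS  vc=[3]
2: 0x2b (blk 5, set 1) → L1-HIT  vc=[3]
3: 0x2e (blk 5, set 1) → L1-HIT  vc=[3]
4: 0x1c (blk 3, set 1) → VC-HIT  vc=[5]
5: 0x28 (blk 5, set 1) → VC-HIT  vc=[3]
6: 0x2d (blk 5, set 1) → L1-HIT  vc=[3]
7: 0x2d (blk 5, set 1) → L1-HIT  vc=[3]
8: 0x1f (blk 3, set 1) → VC-HIT  vc=[5]
9: 0x18 (blk 3, set 1) → L1-HIT  vc=[5]
10: 0x2f (blk 5, set 1) → VC-HIT  vc=[3]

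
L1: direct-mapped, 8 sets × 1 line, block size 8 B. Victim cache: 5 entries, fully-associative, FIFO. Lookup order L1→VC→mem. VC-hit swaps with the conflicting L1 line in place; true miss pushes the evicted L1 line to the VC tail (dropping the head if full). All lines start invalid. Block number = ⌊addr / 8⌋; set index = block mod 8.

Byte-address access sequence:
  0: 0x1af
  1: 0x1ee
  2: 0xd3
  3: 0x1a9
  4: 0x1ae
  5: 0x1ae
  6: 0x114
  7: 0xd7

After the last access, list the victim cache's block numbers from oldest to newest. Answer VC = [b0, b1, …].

VC = [61, 34]

#0 0x1af→b53/s5 MISS; vc=[]
#1 0x1ee→b61/s5 MISS; vc=[53]
#2 0xd3→b26/s2 MISS; vc=[53]
#3 0x1a9→b53/s5 VC-HIT; vc=[61]
#4 0x1ae→b53/s5 L1-HIT; vc=[61]
#5 0x1ae→b53/s5 L1-HIT; vc=[61]
#6 0x114→b34/s2 MISS; vc=[61,26]
#7 0xd7→b26/s2 VC-HIT; vc=[61,34]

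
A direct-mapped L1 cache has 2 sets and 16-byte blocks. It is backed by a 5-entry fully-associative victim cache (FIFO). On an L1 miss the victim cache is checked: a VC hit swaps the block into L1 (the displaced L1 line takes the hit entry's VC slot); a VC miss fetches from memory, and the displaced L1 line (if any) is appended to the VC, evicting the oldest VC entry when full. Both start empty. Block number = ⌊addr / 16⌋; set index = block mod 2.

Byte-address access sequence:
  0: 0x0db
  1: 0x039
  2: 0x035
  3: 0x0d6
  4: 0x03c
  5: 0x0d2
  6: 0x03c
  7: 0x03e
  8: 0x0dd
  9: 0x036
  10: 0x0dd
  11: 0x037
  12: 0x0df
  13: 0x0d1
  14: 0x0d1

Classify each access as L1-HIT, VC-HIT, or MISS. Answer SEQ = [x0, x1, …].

SEQ = [MISS, MISS, L1-HIT, VC-HIT, VC-HIT, VC-HIT, VC-HIT, L1-HIT, VC-HIT, VC-HIT, VC-HIT, VC-HIT, VC-HIT, L1-HIT, L1-HIT]

0: 0xdb (blk 13, set 1) → MISS  vc=[]
1: 0x39 (blk 3, set 1) → MISS  vc=[13]
2: 0x35 (blk 3, set 1) → L1-HIT  vc=[13]
3: 0xd6 (blk 13, set 1) → VC-HIT  vc=[3]
4: 0x3c (blk 3, set 1) → VC-HIT  vc=[13]
5: 0xd2 (blk 13, set 1) → VC-HIT  vc=[3]
6: 0x3c (blk 3, set 1) → VC-HIT  vc=[13]
7: 0x3e (blk 3, set 1) → L1-HIT  vc=[13]
8: 0xdd (blk 13, set 1) → VC-HIT  vc=[3]
9: 0x36 (blk 3, set 1) → VC-HIT  vc=[13]
10: 0xdd (blk 13, set 1) → VC-HIT  vc=[3]
11: 0x37 (blk 3, set 1) → VC-HIT  vc=[13]
12: 0xdf (blk 13, set 1) → VC-HIT  vc=[3]
13: 0xd1 (blk 13, set 1) → L1-HIT  vc=[3]
14: 0xd1 (blk 13, set 1) → L1-HIT  vc=[3]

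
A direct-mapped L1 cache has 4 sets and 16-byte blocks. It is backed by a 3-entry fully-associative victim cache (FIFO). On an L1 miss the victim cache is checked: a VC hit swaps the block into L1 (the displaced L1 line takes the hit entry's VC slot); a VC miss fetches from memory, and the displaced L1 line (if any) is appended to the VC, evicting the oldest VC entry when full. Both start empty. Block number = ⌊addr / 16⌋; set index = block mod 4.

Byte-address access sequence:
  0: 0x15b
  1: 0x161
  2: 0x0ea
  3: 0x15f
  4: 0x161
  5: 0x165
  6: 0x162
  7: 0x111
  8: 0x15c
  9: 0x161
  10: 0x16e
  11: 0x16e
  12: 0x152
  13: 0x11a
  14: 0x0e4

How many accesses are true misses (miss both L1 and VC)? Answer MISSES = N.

MISSES = 4

#0 0x15b→b21/s1 MISS; vc=[]
#1 0x161→b22/s2 MISS; vc=[]
#2 0xea→b14/s2 MISS; vc=[22]
#3 0x15f→b21/s1 L1-HIT; vc=[22]
#4 0x161→b22/s2 VC-HIT; vc=[14]
#5 0x165→b22/s2 L1-HIT; vc=[14]
#6 0x162→b22/s2 L1-HIT; vc=[14]
#7 0x111→b17/s1 MISS; vc=[14,21]
#8 0x15c→b21/s1 VC-HIT; vc=[14,17]
#9 0x161→b22/s2 L1-HIT; vc=[14,17]
#10 0x16e→b22/s2 L1-HIT; vc=[14,17]
#11 0x16e→b22/s2 L1-HIT; vc=[14,17]
#12 0x152→b21/s1 L1-HIT; vc=[14,17]
#13 0x11a→b17/s1 VC-HIT; vc=[14,21]
#14 0xe4→b14/s2 VC-HIT; vc=[22,21]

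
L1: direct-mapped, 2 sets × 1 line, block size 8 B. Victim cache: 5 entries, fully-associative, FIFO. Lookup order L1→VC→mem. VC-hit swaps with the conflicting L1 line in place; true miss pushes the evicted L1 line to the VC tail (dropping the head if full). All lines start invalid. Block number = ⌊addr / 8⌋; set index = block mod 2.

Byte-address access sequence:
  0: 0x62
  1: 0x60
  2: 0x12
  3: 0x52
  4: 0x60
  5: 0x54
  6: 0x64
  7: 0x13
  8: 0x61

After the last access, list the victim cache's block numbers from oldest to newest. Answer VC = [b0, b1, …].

#0 0x62→b12/s0 MISS; vc=[]
#1 0x60→b12/s0 L1-HIT; vc=[]
#2 0x12→b2/s0 MISS; vc=[12]
#3 0x52→b10/s0 MISS; vc=[12,2]
#4 0x60→b12/s0 VC-HIT; vc=[10,2]
#5 0x54→b10/s0 VC-HIT; vc=[12,2]
#6 0x64→b12/s0 VC-HIT; vc=[10,2]
#7 0x13→b2/s0 VC-HIT; vc=[10,12]
#8 0x61→b12/s0 VC-HIT; vc=[10,2]

VC = [10, 2]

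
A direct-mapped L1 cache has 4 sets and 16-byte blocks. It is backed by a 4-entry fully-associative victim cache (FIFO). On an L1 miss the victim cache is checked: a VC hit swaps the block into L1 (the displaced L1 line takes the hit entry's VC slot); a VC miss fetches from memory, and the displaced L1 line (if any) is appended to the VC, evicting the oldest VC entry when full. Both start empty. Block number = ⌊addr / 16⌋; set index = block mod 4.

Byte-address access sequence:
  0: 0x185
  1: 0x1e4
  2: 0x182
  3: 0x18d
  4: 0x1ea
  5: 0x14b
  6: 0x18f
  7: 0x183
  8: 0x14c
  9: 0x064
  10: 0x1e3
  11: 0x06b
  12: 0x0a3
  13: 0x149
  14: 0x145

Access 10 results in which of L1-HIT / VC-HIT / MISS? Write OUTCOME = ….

OUTCOME = VC-HIT

#0 0x185→b24/s0 MISS; vc=[]
#1 0x1e4→b30/s2 MISS; vc=[]
#2 0x182→b24/s0 L1-HIT; vc=[]
#3 0x18d→b24/s0 L1-HIT; vc=[]
#4 0x1ea→b30/s2 L1-HIT; vc=[]
#5 0x14b→b20/s0 MISS; vc=[24]
#6 0x18f→b24/s0 VC-HIT; vc=[20]
#7 0x183→b24/s0 L1-HIT; vc=[20]
#8 0x14c→b20/s0 VC-HIT; vc=[24]
#9 0x64→b6/s2 MISS; vc=[24,30]
#10 0x1e3→b30/s2 VC-HIT; vc=[24,6]
#11 0x6b→b6/s2 VC-HIT; vc=[24,30]
#12 0xa3→b10/s2 MISS; vc=[24,30,6]
#13 0x149→b20/s0 L1-HIT; vc=[24,30,6]
#14 0x145→b20/s0 L1-HIT; vc=[24,30,6]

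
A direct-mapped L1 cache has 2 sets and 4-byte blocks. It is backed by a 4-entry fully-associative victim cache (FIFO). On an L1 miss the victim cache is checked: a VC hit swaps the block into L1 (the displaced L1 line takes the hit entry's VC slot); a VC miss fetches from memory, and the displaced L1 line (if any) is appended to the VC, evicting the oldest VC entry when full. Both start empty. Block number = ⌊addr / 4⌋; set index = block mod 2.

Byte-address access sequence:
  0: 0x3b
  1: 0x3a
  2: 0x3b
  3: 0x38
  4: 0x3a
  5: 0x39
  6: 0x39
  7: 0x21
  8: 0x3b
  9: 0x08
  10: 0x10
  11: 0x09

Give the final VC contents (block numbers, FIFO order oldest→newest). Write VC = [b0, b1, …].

VC = [8, 14, 4]

#0 0x3b→b14/s0 MISS; vc=[]
#1 0x3a→b14/s0 L1-HIT; vc=[]
#2 0x3b→b14/s0 L1-HIT; vc=[]
#3 0x38→b14/s0 L1-HIT; vc=[]
#4 0x3a→b14/s0 L1-HIT; vc=[]
#5 0x39→b14/s0 L1-HIT; vc=[]
#6 0x39→b14/s0 L1-HIT; vc=[]
#7 0x21→b8/s0 MISS; vc=[14]
#8 0x3b→b14/s0 VC-HIT; vc=[8]
#9 0x8→b2/s0 MISS; vc=[8,14]
#10 0x10→b4/s0 MISS; vc=[8,14,2]
#11 0x9→b2/s0 VC-HIT; vc=[8,14,4]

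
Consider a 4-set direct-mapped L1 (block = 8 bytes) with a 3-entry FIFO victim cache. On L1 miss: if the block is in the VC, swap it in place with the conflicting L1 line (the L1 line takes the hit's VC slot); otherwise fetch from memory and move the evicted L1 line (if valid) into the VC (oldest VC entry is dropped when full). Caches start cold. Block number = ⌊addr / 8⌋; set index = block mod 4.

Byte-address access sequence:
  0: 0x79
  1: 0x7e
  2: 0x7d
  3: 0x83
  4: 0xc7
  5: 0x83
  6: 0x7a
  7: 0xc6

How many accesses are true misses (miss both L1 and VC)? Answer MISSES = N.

0: 0x79 (blk 15, set 3) → MISS  vc=[]
1: 0x7e (blk 15, set 3) → L1-HIT  vc=[]
2: 0x7d (blk 15, set 3) → L1-HIT  vc=[]
3: 0x83 (blk 16, set 0) → MISS  vc=[]
4: 0xc7 (blk 24, set 0) → MISS  vc=[16]
5: 0x83 (blk 16, set 0) → VC-HIT  vc=[24]
6: 0x7a (blk 15, set 3) → L1-HIT  vc=[24]
7: 0xc6 (blk 24, set 0) → VC-HIT  vc=[16]

MISSES = 3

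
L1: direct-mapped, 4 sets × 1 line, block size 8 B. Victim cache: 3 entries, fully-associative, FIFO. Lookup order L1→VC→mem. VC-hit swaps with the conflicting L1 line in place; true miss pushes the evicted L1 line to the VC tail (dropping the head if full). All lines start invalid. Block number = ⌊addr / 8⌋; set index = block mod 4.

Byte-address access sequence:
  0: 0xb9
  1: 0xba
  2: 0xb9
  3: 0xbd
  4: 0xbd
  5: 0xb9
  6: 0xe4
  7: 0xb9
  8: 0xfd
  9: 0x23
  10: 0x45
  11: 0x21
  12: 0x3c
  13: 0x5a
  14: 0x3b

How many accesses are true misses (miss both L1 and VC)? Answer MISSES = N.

MISSES = 7

#0 0xb9→b23/s3 MISS; vc=[]
#1 0xba→b23/s3 L1-HIT; vc=[]
#2 0xb9→b23/s3 L1-HIT; vc=[]
#3 0xbd→b23/s3 L1-HIT; vc=[]
#4 0xbd→b23/s3 L1-HIT; vc=[]
#5 0xb9→b23/s3 L1-HIT; vc=[]
#6 0xe4→b28/s0 MISS; vc=[]
#7 0xb9→b23/s3 L1-HIT; vc=[]
#8 0xfd→b31/s3 MISS; vc=[23]
#9 0x23→b4/s0 MISS; vc=[23,28]
#10 0x45→b8/s0 MISS; vc=[23,28,4]
#11 0x21→b4/s0 VC-HIT; vc=[23,28,8]
#12 0x3c→b7/s3 MISS; vc=[28,8,31]
#13 0x5a→b11/s3 MISS; vc=[8,31,7]
#14 0x3b→b7/s3 VC-HIT; vc=[8,31,11]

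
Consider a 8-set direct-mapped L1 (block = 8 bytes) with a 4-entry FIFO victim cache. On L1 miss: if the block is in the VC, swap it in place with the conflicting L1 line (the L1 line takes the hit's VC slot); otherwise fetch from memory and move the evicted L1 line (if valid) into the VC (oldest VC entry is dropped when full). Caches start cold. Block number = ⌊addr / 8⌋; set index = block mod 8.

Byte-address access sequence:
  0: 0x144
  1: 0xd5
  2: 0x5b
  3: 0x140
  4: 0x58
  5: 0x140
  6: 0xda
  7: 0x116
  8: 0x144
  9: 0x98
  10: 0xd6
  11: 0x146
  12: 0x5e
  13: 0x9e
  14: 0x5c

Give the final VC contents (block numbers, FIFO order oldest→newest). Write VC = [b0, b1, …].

#0 0x144→b40/s0 MISS; vc=[]
#1 0xd5→b26/s2 MISS; vc=[]
#2 0x5b→b11/s3 MISS; vc=[]
#3 0x140→b40/s0 L1-HIT; vc=[]
#4 0x58→b11/s3 L1-HIT; vc=[]
#5 0x140→b40/s0 L1-HIT; vc=[]
#6 0xda→b27/s3 MISS; vc=[11]
#7 0x116→b34/s2 MISS; vc=[11,26]
#8 0x144→b40/s0 L1-HIT; vc=[11,26]
#9 0x98→b19/s3 MISS; vc=[11,26,27]
#10 0xd6→b26/s2 VC-HIT; vc=[11,34,27]
#11 0x146→b40/s0 L1-HIT; vc=[11,34,27]
#12 0x5e→b11/s3 VC-HIT; vc=[19,34,27]
#13 0x9e→b19/s3 VC-HIT; vc=[11,34,27]
#14 0x5c→b11/s3 VC-HIT; vc=[19,34,27]

VC = [19, 34, 27]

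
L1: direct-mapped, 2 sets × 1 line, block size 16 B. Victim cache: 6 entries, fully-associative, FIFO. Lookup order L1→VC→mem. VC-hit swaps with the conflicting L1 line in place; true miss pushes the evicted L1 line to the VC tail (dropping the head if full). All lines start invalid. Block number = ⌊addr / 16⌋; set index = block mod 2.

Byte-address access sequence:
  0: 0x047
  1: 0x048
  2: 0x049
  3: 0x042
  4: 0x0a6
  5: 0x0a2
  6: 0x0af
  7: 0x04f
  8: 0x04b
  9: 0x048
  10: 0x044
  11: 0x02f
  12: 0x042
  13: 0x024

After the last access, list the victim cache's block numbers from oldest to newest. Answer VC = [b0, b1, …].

VC = [10, 4]

#0 0x47→b4/s0 MISS; vc=[]
#1 0x48→b4/s0 L1-HIT; vc=[]
#2 0x49→b4/s0 L1-HIT; vc=[]
#3 0x42→b4/s0 L1-HIT; vc=[]
#4 0xa6→b10/s0 MISS; vc=[4]
#5 0xa2→b10/s0 L1-HIT; vc=[4]
#6 0xaf→b10/s0 L1-HIT; vc=[4]
#7 0x4f→b4/s0 VC-HIT; vc=[10]
#8 0x4b→b4/s0 L1-HIT; vc=[10]
#9 0x48→b4/s0 L1-HIT; vc=[10]
#10 0x44→b4/s0 L1-HIT; vc=[10]
#11 0x2f→b2/s0 MISS; vc=[10,4]
#12 0x42→b4/s0 VC-HIT; vc=[10,2]
#13 0x24→b2/s0 VC-HIT; vc=[10,4]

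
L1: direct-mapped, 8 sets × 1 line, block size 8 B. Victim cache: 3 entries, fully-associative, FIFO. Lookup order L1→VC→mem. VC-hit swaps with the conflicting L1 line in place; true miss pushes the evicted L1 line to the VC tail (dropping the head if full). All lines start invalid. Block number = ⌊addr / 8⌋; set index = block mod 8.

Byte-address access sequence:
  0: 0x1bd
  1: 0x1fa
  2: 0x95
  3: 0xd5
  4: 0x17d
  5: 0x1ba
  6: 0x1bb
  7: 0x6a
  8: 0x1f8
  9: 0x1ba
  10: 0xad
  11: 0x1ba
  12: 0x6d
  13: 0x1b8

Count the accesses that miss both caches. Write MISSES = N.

0: 0x1bd (blk 55, set 7) → MISS  vc=[]
1: 0x1fa (blk 63, set 7) → MISS  vc=[55]
2: 0x95 (blk 18, set 2) → MISS  vc=[55]
3: 0xd5 (blk 26, set 2) → MISS  vc=[55, 18]
4: 0x17d (blk 47, set 7) → MISS  vc=[55, 18, 63]
5: 0x1ba (blk 55, set 7) → VC-HIT  vc=[47, 18, 63]
6: 0x1bb (blk 55, set 7) → L1-HIT  vc=[47, 18, 63]
7: 0x6a (blk 13, set 5) → MISS  vc=[47, 18, 63]
8: 0x1f8 (blk 63, set 7) → VC-HIT  vc=[47, 18, 55]
9: 0x1ba (blk 55, set 7) → VC-HIT  vc=[47, 18, 63]
10: 0xad (blk 21, set 5) → MISS  vc=[18, 63, 13]
11: 0x1ba (blk 55, set 7) → L1-HIT  vc=[18, 63, 13]
12: 0x6d (blk 13, set 5) → VC-HIT  vc=[18, 63, 21]
13: 0x1b8 (blk 55, set 7) → L1-HIT  vc=[18, 63, 21]

MISSES = 7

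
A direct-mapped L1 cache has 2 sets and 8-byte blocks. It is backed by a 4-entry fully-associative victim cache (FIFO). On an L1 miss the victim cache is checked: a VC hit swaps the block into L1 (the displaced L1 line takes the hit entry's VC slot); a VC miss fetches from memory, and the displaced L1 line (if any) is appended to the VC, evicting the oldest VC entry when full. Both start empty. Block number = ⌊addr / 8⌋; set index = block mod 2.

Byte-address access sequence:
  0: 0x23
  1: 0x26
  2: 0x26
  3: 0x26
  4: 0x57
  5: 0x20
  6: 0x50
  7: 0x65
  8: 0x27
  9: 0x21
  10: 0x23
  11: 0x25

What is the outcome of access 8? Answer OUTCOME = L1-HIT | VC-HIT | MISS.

OUTCOME = VC-HIT

#0 0x23→b4/s0 MISS; vc=[]
#1 0x26→b4/s0 L1-HIT; vc=[]
#2 0x26→b4/s0 L1-HIT; vc=[]
#3 0x26→b4/s0 L1-HIT; vc=[]
#4 0x57→b10/s0 MISS; vc=[4]
#5 0x20→b4/s0 VC-HIT; vc=[10]
#6 0x50→b10/s0 VC-HIT; vc=[4]
#7 0x65→b12/s0 MISS; vc=[4,10]
#8 0x27→b4/s0 VC-HIT; vc=[12,10]
#9 0x21→b4/s0 L1-HIT; vc=[12,10]
#10 0x23→b4/s0 L1-HIT; vc=[12,10]
#11 0x25→b4/s0 L1-HIT; vc=[12,10]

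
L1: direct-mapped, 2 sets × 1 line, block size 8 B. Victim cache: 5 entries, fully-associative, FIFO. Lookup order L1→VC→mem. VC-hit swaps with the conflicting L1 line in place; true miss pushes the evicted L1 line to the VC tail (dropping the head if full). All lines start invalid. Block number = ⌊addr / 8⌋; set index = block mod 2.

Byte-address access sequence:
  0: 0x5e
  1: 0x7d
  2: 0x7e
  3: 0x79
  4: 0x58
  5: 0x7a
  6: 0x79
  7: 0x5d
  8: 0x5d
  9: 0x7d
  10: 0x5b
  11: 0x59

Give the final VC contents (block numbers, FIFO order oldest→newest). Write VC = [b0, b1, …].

0: 0x5e (blk 11, set 1) → MISS  vc=[]
1: 0x7d (blk 15, set 1) → MISS  vc=[11]
2: 0x7e (blk 15, set 1) → L1-HIT  vc=[11]
3: 0x79 (blk 15, set 1) → L1-HIT  vc=[11]
4: 0x58 (blk 11, set 1) → VC-HIT  vc=[15]
5: 0x7a (blk 15, set 1) → VC-HIT  vc=[11]
6: 0x79 (blk 15, set 1) → L1-HIT  vc=[11]
7: 0x5d (blk 11, set 1) → VC-HIT  vc=[15]
8: 0x5d (blk 11, set 1) → L1-HIT  vc=[15]
9: 0x7d (blk 15, set 1) → VC-HIT  vc=[11]
10: 0x5b (blk 11, set 1) → VC-HIT  vc=[15]
11: 0x59 (blk 11, set 1) → L1-HIT  vc=[15]

VC = [15]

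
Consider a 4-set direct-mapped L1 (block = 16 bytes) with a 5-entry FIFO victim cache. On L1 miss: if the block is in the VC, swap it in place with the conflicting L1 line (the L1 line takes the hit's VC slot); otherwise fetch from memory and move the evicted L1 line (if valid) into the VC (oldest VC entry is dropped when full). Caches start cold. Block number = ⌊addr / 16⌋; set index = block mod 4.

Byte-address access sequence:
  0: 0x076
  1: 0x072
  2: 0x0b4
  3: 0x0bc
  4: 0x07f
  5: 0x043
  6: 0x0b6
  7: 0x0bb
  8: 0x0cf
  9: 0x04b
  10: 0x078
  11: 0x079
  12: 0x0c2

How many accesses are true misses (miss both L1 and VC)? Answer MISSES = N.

#0 0x76→b7/s3 MISS; vc=[]
#1 0x72→b7/s3 L1-HIT; vc=[]
#2 0xb4→b11/s3 MISS; vc=[7]
#3 0xbc→b11/s3 L1-HIT; vc=[7]
#4 0x7f→b7/s3 VC-HIT; vc=[11]
#5 0x43→b4/s0 MISS; vc=[11]
#6 0xb6→b11/s3 VC-HIT; vc=[7]
#7 0xbb→b11/s3 L1-HIT; vc=[7]
#8 0xcf→b12/s0 MISS; vc=[7,4]
#9 0x4b→b4/s0 VC-HIT; vc=[7,12]
#10 0x78→b7/s3 VC-HIT; vc=[11,12]
#11 0x79→b7/s3 L1-HIT; vc=[11,12]
#12 0xc2→b12/s0 VC-HIT; vc=[11,4]

MISSES = 4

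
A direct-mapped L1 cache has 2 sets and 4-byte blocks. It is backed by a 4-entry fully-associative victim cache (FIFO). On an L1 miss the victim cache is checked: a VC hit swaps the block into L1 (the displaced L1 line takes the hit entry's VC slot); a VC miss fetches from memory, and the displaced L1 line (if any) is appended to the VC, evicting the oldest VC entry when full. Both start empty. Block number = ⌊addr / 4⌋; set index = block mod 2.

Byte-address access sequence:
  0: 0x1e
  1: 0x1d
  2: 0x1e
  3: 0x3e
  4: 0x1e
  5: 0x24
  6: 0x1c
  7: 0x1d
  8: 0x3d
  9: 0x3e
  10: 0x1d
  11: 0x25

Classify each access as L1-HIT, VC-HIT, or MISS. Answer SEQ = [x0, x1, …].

SEQ = [MISS, L1-HIT, L1-HIT, MISS, VC-HIT, MISS, VC-HIT, L1-HIT, VC-HIT, L1-HIT, VC-HIT, VC-HIT]

#0 0x1e→b7/s1 MISS; vc=[]
#1 0x1d→b7/s1 L1-HIT; vc=[]
#2 0x1e→b7/s1 L1-HIT; vc=[]
#3 0x3e→b15/s1 MISS; vc=[7]
#4 0x1e→b7/s1 VC-HIT; vc=[15]
#5 0x24→b9/s1 MISS; vc=[15,7]
#6 0x1c→b7/s1 VC-HIT; vc=[15,9]
#7 0x1d→b7/s1 L1-HIT; vc=[15,9]
#8 0x3d→b15/s1 VC-HIT; vc=[7,9]
#9 0x3e→b15/s1 L1-HIT; vc=[7,9]
#10 0x1d→b7/s1 VC-HIT; vc=[15,9]
#11 0x25→b9/s1 VC-HIT; vc=[15,7]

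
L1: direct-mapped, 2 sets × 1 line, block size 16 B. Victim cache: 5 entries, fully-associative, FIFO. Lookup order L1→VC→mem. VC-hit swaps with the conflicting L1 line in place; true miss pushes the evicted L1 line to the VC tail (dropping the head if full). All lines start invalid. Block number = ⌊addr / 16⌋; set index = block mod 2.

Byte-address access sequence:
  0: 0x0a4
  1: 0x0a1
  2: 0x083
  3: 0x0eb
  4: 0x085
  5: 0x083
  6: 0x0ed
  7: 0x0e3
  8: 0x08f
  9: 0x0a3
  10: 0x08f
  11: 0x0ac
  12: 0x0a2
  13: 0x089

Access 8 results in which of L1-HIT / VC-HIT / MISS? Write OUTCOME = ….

OUTCOME = VC-HIT

  [0] addr=0xa4 blk=10 s=0: MISS | VC []
  [1] addr=0xa1 blk=10 s=0: L1-HIT | VC []
  [2] addr=0x83 blk=8 s=0: MISS | VC [10]
  [3] addr=0xeb blk=14 s=0: MISS | VC [10, 8]
  [4] addr=0x85 blk=8 s=0: VC-HIT | VC [10, 14]
  [5] addr=0x83 blk=8 s=0: L1-HIT | VC [10, 14]
  [6] addr=0xed blk=14 s=0: VC-HIT | VC [10, 8]
  [7] addr=0xe3 blk=14 s=0: L1-HIT | VC [10, 8]
  [8] addr=0x8f blk=8 s=0: VC-HIT | VC [10, 14]
  [9] addr=0xa3 blk=10 s=0: VC-HIT | VC [8, 14]
  [10] addr=0x8f blk=8 s=0: VC-HIT | VC [10, 14]
  [11] addr=0xac blk=10 s=0: VC-HIT | VC [8, 14]
  [12] addr=0xa2 blk=10 s=0: L1-HIT | VC [8, 14]
  [13] addr=0x89 blk=8 s=0: VC-HIT | VC [10, 14]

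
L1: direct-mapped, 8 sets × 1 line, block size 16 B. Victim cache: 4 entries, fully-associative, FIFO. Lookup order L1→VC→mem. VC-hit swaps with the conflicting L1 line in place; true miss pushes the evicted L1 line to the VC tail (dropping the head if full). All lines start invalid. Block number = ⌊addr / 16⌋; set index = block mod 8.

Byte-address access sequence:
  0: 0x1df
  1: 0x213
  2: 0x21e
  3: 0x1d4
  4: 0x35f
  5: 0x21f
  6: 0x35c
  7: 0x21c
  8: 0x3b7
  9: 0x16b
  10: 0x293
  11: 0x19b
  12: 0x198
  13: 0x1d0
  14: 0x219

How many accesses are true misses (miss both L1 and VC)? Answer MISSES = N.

MISSES = 7

0: 0x1df (blk 29, set 5) → MISS  vc=[]
1: 0x213 (blk 33, set 1) → MISS  vc=[]
2: 0x21e (blk 33, set 1) → L1-HIT  vc=[]
3: 0x1d4 (blk 29, set 5) → L1-HIT  vc=[]
4: 0x35f (blk 53, set 5) → MISS  vc=[29]
5: 0x21f (blk 33, set 1) → L1-HIT  vc=[29]
6: 0x35c (blk 53, set 5) → L1-HIT  vc=[29]
7: 0x21c (blk 33, set 1) → L1-HIT  vc=[29]
8: 0x3b7 (blk 59, set 3) → MISS  vc=[29]
9: 0x16b (blk 22, set 6) → MISS  vc=[29]
10: 0x293 (blk 41, set 1) → MISS  vc=[29, 33]
11: 0x19b (blk 25, set 1) → MISS  vc=[29, 33, 41]
12: 0x198 (blk 25, set 1) → L1-HIT  vc=[29, 33, 41]
13: 0x1d0 (blk 29, set 5) → VC-HIT  vc=[53, 33, 41]
14: 0x219 (blk 33, set 1) → VC-HIT  vc=[53, 25, 41]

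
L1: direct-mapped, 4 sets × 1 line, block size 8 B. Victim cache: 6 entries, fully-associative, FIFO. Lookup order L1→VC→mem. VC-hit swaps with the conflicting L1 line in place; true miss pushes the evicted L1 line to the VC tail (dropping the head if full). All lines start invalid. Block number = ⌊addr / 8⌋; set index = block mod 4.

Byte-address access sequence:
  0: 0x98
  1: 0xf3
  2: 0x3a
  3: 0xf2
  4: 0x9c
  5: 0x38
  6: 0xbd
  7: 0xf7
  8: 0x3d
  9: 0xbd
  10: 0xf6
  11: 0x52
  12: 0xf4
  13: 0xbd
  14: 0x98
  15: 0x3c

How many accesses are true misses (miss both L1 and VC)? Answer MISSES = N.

MISSES = 5

0: 0x98 (blk 19, set 3) → MISS  vc=[]
1: 0xf3 (blk 30, set 2) → MISS  vc=[]
2: 0x3a (blk 7, set 3) → MISS  vc=[19]
3: 0xf2 (blk 30, set 2) → L1-HIT  vc=[19]
4: 0x9c (blk 19, set 3) → VC-HIT  vc=[7]
5: 0x38 (blk 7, set 3) → VC-HIT  vc=[19]
6: 0xbd (blk 23, set 3) → MISS  vc=[19, 7]
7: 0xf7 (blk 30, set 2) → L1-HIT  vc=[19, 7]
8: 0x3d (blk 7, set 3) → VC-HIT  vc=[19, 23]
9: 0xbd (blk 23, set 3) → VC-HIT  vc=[19, 7]
10: 0xf6 (blk 30, set 2) → L1-HIT  vc=[19, 7]
11: 0x52 (blk 10, set 2) → MISS  vc=[19, 7, 30]
12: 0xf4 (blk 30, set 2) → VC-HIT  vc=[19, 7, 10]
13: 0xbd (blk 23, set 3) → L1-HIT  vc=[19, 7, 10]
14: 0x98 (blk 19, set 3) → VC-HIT  vc=[23, 7, 10]
15: 0x3c (blk 7, set 3) → VC-HIT  vc=[23, 19, 10]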